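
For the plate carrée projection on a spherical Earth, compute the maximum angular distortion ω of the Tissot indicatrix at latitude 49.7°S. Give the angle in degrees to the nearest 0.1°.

24.8°

Plate carrée maps x = Rλ, y = Rφ. The meridian scale is h = 1 and the parallel scale is k = 1/cos φ = sec φ.
At 49.7°: h = 1.000, k = 1.546; principal scales a = 1.546, b = 1.000.
sin(ω/2) = (a − b)/(a + b) = 0.5461/2.546 = 0.2145, so ω = 2 arcsin(0.2145) ≈ 24.8°.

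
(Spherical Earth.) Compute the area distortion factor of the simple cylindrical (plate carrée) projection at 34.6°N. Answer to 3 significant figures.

1.21

For the equirectangular projection with φ₀ = 0 (plate carrée), h = 1 along meridians and k = sec φ along parallels.
Areal scale = h·k = 1 × sec φ; at 34.6°, h = 1.000, k = 1.215, so h·k = 1.215.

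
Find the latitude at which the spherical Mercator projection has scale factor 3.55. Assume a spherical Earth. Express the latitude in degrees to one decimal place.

Mercator scale is k = sec φ = 1/cos φ.
1/cos φ = 3.55  ⇒  cos φ = 0.2817  ⇒  φ = arccos(0.2817) ≈ 73.6°.

73.6°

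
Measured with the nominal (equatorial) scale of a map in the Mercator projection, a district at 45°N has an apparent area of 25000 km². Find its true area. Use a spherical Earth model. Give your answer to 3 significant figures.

For Mercator, h = k = sec φ (a conformal cylindrical projection has a single point scale, 1/cos φ).
Areal scale = k² = sec²φ = 1/cos²(45°) = 1/0.7071² = 2.000.
True area = apparent / (areal scale) = 25000 / 2.000 ≈ 12500 km².

12500 km²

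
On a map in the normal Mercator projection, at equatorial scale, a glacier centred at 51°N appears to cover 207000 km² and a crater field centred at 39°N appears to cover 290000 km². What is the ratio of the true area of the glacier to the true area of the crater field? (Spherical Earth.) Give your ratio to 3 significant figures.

0.468

Since Mercator area scale is 1/cos²φ, the true area equals the apparent area multiplied by cos²φ.
True area of glacier: 207000 × cos²(51°) = 207000 × 0.3960 = 81980 km².
True area of crater field: 290000 × cos²(39°) = 290000 × 0.6040 = 175100 km².
Ratio = 81980 / 175100 ≈ 0.468.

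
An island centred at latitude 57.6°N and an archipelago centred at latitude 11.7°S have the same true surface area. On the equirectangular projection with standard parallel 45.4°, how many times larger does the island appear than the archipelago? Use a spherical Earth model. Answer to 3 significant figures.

1.83

The equidistant cylindrical projection with φ₀ = 45.4° has h = 1 (meridians true) and k = cos φ₀ / cos φ along parallels.
Areal scale at 57.6°: h·k = 1.000 × 1.310 = 1.310.
Areal scale at 11.7°: h·k = 1.000 × 0.7171 = 0.7171.
Ratio = 1.310/0.7171 ≈ 1.83.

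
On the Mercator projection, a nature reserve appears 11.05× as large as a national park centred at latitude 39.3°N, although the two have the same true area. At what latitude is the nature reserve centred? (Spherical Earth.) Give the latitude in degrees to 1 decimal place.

76.5°

For equal true areas on Mercator, apparent areas scale as sec²φ, so the ratio is cos²φ₂ / cos²φ₁.
cos²φ₂ / cos²φ₁ = 11.05  ⇒  cos φ₁ = cos 39.3° / √11.05 = 0.7738/3.324 = 0.2328.
φ₁ = arccos(0.2328) ≈ 76.5°.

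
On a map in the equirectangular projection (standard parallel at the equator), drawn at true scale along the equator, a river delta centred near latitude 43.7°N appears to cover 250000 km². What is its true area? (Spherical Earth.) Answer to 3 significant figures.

In the plate carrée (x = Rλ, y = Rφ), meridians are true-scale (h = 1) and parallels are stretched by k = sec φ.
Areal scale = h·k = 1 × sec φ; at 43.7°, h = 1.000, k = 1.383, so h·k = 1.383.
True area = apparent / (areal scale) = 250000 / 1.383 ≈ 181000 km².

181000 km²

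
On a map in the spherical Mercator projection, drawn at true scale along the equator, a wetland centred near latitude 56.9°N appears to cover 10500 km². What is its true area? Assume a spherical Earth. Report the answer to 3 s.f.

For Mercator, h = k = sec φ (a conformal cylindrical projection has a single point scale, 1/cos φ).
Areal scale = k² = sec²φ = 1/cos²(56.9°) = 1/0.5461² = 3.353.
True area = apparent / (areal scale) = 10500 / 3.353 ≈ 3130 km².

3130 km²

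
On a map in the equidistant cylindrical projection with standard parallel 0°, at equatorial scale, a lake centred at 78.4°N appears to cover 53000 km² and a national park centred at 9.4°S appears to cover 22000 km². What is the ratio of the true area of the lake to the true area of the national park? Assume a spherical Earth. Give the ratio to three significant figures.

Plate carrée has h = 1 and k = sec φ, giving areal scale sec φ; true area = (apparent area) · cos φ.
True area of lake: 53000 × cos(78.4°) = 53000 × 0.2011 = 10660 km².
True area of national park: 22000 × cos(9.4°) = 22000 × 0.9866 = 21700 km².
Ratio = 10660 / 21700 ≈ 0.491.

0.491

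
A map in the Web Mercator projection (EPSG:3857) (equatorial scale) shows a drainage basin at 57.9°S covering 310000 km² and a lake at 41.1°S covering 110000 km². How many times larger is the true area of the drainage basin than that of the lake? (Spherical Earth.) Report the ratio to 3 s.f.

1.40

Since Mercator area scale is 1/cos²φ, the true area equals the apparent area multiplied by cos²φ.
True area of drainage basin: 310000 × cos²(57.9°) = 310000 × 0.2824 = 87540 km².
True area of lake: 110000 × cos²(41.1°) = 110000 × 0.5679 = 62460 km².
Ratio = 87540 / 62460 ≈ 1.40.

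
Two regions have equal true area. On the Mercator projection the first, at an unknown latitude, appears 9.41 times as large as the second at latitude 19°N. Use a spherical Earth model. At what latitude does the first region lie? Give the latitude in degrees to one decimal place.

For equal true areas on Mercator, apparent areas scale as sec²φ, so the ratio is cos²φ₂ / cos²φ₁.
cos²φ₂ / cos²φ₁ = 9.41  ⇒  cos φ₁ = cos 19° / √9.41 = 0.9455/3.068 = 0.3082.
φ₁ = arccos(0.3082) ≈ 72.0°.

72.0°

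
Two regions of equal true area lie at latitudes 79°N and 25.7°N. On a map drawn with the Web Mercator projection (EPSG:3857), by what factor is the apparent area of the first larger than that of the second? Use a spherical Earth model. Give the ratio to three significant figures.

On Mercator, area is exaggerated by sec²φ = 1/cos²φ.
At 79°: sec²(79°) = 1/0.1908² = 27.47.
At 25.7°: sec²(25.7°) = 1/0.9011² = 1.232.
Ratio = 27.47/1.232 = cos²(25.7°)/cos²(79°) ≈ 22.3.

22.3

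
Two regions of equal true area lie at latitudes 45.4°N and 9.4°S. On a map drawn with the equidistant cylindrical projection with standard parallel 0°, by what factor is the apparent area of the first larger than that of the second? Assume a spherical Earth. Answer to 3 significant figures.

For the equirectangular projection with φ₀ = 0 (plate carrée), h = 1 along meridians and k = sec φ along parallels.
Areal scale at 45.4°: h·k = 1.000 × 1.424 = 1.424.
Areal scale at 9.4°: h·k = 1.000 × 1.014 = 1.014.
Ratio = 1.424/1.014 ≈ 1.41.

1.41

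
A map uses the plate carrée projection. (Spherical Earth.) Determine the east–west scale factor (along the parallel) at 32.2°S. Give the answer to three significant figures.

In the plate carrée (x = Rλ, y = Rφ), meridians are true-scale (h = 1) and parallels are stretched by k = sec φ.
k = 1/cos 32.2° = 1/0.8462 = 1.182.

1.18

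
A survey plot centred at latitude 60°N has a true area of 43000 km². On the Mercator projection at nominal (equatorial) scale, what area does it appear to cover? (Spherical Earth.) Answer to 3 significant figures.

172000 km²

For Mercator, h = k = sec φ (a conformal cylindrical projection has a single point scale, 1/cos φ).
Areal scale = k² = sec²φ = 1/cos²(60°) = 1/0.5000² = 4.000.
Apparent area = 43000 × 4.000 ≈ 172000 km².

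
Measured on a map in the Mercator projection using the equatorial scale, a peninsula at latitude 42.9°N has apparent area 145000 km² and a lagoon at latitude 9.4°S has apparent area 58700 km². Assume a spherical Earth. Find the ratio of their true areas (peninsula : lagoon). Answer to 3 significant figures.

On Mercator the areal scale is sec²φ, so true area = apparent × cos²φ.
True area of peninsula: 145000 × cos²(42.9°) = 145000 × 0.5366 = 77810 km².
True area of lagoon: 58700 × cos²(9.4°) = 58700 × 0.9733 = 57130 km².
Ratio = 77810 / 57130 ≈ 1.36.

1.36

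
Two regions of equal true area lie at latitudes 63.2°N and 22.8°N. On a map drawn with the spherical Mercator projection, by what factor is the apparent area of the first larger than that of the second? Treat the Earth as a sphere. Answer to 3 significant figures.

Mercator areal scale is sec²φ.
At 63.2°: sec²(63.2°) = 1/0.4509² = 4.919.
At 22.8°: sec²(22.8°) = 1/0.9219² = 1.177.
Ratio = 4.919/1.177 = cos²(22.8°)/cos²(63.2°) ≈ 4.18.

4.18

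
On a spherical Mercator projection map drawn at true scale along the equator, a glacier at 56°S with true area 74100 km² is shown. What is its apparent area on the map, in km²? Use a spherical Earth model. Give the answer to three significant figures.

Mercator is conformal, so the point scale is isotropic: h = k = sec φ = 1/cos φ.
Areal scale = k² = sec²φ = 1/cos²(56°) = 1/0.5592² = 3.198.
Apparent area = 74100 × 3.198 ≈ 237000 km².

237000 km²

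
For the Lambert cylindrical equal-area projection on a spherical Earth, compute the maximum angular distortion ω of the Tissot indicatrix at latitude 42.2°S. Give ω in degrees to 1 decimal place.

The Lambert cylindrical equal-area projection is the cylindrical equal-area projection with its standard parallel at the equator (φ₀ = 0). A cylindrical equal-area projection with standard parallel φ₀ has meridian scale h = cos φ / cos φ₀ and parallel scale k = cos φ₀ / cos φ (so areas are preserved, h·k = 1).
At 42.2°: h = 0.7408, k = 1.350; principal scales a = 1.350, b = 0.7408.
sin(ω/2) = (a − b)/(a + b) = 0.6091/2.091 = 0.2913, so ω = 2 arcsin(0.2913) ≈ 33.9°.

33.9°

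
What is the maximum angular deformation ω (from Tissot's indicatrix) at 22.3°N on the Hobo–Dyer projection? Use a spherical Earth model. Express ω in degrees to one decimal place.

17.5°

The Hobo–Dyer projection is cylindrical equal-area with φ₀ = 37.5°. For cylindrical equal-area with standard parallel φ₀, h = cos φ / cos φ₀ and k = cos φ₀ / cos φ, so h·k = 1.
At 22.3°: h = 1.166, k = 0.8575; principal scales a = 1.166, b = 0.8575.
sin(ω/2) = (a − b)/(a + b) = 0.3087/2.024 = 0.1526, so ω = 2 arcsin(0.1526) ≈ 17.5°.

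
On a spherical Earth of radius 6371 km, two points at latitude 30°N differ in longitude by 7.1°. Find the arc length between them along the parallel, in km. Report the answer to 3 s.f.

Arc length along a parallel = R cos φ · Δλ (with Δλ in radians).
= 6371 × cos 30° × (7.1° × π/180) = 6371 × 0.8660 × 0.1239 ≈ 684 km.

684 km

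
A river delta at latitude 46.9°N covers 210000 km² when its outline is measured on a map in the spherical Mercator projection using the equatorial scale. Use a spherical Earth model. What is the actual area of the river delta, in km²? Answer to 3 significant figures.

For Mercator, h = k = sec φ (a conformal cylindrical projection has a single point scale, 1/cos φ).
Areal scale = k² = sec²φ = 1/cos²(46.9°) = 1/0.6833² = 2.142.
True area = apparent / (areal scale) = 210000 / 2.142 ≈ 98000 km².

98000 km²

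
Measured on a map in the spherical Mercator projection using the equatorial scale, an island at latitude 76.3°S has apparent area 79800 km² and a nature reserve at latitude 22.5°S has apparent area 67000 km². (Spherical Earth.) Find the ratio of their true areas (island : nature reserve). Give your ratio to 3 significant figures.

0.0783

Mercator's areal exaggeration is sec²φ; hence true area = (apparent area) · cos²φ.
True area of island: 79800 × cos²(76.3°) = 79800 × 0.05609 = 4476 km².
True area of nature reserve: 67000 × cos²(22.5°) = 67000 × 0.8536 = 57190 km².
Ratio = 4476 / 57190 ≈ 0.0783.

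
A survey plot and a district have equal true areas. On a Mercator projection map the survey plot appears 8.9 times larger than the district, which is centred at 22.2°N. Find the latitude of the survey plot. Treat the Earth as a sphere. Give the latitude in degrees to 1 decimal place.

71.9°

On Mercator, (apparent₁)/(apparent₂) = sec²φ₁ / sec²φ₂ when true areas are equal.
cos²φ₂ / cos²φ₁ = 8.9  ⇒  cos φ₁ = cos 22.2° / √8.9 = 0.9259/2.983 = 0.3104.
φ₁ = arccos(0.3104) ≈ 71.9°.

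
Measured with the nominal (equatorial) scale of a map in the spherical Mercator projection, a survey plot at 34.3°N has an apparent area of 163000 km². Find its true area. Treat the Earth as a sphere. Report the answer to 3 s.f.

111000 km²

Mercator is conformal, so the point scale is isotropic: h = k = sec φ = 1/cos φ.
Areal scale = k² = sec²φ = 1/cos²(34.3°) = 1/0.8261² = 1.465.
True area = apparent / (areal scale) = 163000 / 1.465 ≈ 111000 km².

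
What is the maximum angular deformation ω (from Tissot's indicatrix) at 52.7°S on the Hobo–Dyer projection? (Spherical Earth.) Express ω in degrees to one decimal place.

30.5°

Hobo–Dyer is a cylindrical equal-area projection with standard parallels at ±37.5°. Cylindrical equal-area (φ₀ = 37.5°): h = cos φ / cos 37.5° along meridians, k = cos 37.5° / cos φ along parallels; h·k = 1.
At 52.7°: h = 0.7638, k = 1.309; principal scales a = 1.309, b = 0.7638.
sin(ω/2) = (a − b)/(a + b) = 0.5454/2.073 = 0.2631, so ω = 2 arcsin(0.2631) ≈ 30.5°.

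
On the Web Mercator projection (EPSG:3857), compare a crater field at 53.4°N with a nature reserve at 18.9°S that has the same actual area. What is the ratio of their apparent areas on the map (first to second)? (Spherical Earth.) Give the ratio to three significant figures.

2.52

Mercator is conformal with k = sec φ, so areal scale = k² = sec²φ.
At 53.4°: sec²(53.4°) = 1/0.5962² = 2.813.
At 18.9°: sec²(18.9°) = 1/0.9461² = 1.117.
Ratio = 2.813/1.117 = cos²(18.9°)/cos²(53.4°) ≈ 2.52.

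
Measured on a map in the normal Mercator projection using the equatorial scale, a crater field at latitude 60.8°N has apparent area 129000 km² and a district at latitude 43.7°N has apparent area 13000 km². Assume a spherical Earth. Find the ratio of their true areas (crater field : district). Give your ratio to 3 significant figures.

Since Mercator area scale is 1/cos²φ, the true area equals the apparent area multiplied by cos²φ.
True area of crater field: 129000 × cos²(60.8°) = 129000 × 0.2380 = 30700 km².
True area of district: 13000 × cos²(43.7°) = 13000 × 0.5227 = 6795 km².
Ratio = 30700 / 6795 ≈ 4.52.

4.52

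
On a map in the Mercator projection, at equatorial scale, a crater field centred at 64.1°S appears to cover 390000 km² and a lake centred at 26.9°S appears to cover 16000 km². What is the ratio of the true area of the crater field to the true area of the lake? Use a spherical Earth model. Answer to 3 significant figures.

On Mercator the areal scale is sec²φ, so true area = apparent × cos²φ.
True area of crater field: 390000 × cos²(64.1°) = 390000 × 0.1908 = 74410 km².
True area of lake: 16000 × cos²(26.9°) = 16000 × 0.7953 = 12720 km².
Ratio = 74410 / 12720 ≈ 5.85.

5.85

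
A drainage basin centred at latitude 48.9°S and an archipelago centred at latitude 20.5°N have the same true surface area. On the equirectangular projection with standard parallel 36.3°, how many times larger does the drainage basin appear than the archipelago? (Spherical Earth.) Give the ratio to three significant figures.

With standard parallel φ₀ = 36.3°, the equirectangular projection gives x = Rλ cos φ₀, y = Rφ, so h = 1 and k = cos 36.3° / cos φ.
Areal scale at 48.9°: h·k = 1.000 × 1.226 = 1.226.
Areal scale at 20.5°: h·k = 1.000 × 0.8604 = 0.8604.
Ratio = 1.226/0.8604 ≈ 1.42.

1.42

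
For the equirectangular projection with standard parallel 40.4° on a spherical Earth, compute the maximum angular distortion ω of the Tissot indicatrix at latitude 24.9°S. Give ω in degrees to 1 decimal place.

With standard parallel φ₀ = 40.4°, the equirectangular projection gives x = Rλ cos φ₀, y = Rφ, so h = 1 and k = cos 40.4° / cos φ.
At 24.9°: h = 1.000, k = 0.8396; principal scales a = 1.000, b = 0.8396.
sin(ω/2) = (a − b)/(a + b) = 0.1604/1.840 = 0.08720, so ω = 2 arcsin(0.08720) ≈ 10.0°.

10.0°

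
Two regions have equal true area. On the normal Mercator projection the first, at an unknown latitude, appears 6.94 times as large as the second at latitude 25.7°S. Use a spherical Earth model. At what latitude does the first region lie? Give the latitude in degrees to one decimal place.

70.0°

On Mercator, (apparent₁)/(apparent₂) = sec²φ₁ / sec²φ₂ when true areas are equal.
cos²φ₂ / cos²φ₁ = 6.94  ⇒  cos φ₁ = cos 25.7° / √6.94 = 0.9011/2.634 = 0.3420.
φ₁ = arccos(0.3420) ≈ 70.0°.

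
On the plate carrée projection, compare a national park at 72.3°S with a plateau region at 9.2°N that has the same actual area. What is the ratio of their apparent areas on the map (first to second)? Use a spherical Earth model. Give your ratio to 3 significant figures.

3.25

For the equirectangular projection with φ₀ = 0 (plate carrée), h = 1 along meridians and k = sec φ along parallels.
Areal scale at 72.3°: h·k = 1.000 × 3.289 = 3.289.
Areal scale at 9.2°: h·k = 1.000 × 1.013 = 1.013.
Ratio = 3.289/1.013 ≈ 3.25.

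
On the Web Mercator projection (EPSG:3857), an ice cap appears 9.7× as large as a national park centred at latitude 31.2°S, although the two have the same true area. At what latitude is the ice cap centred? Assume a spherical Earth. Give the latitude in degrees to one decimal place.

74.1°

Mercator areal scale is sec²φ, so apparent-area ratio = sec²φ₁ / sec²φ₂ = cos²φ₂ / cos²φ₁.
cos²φ₂ / cos²φ₁ = 9.7  ⇒  cos φ₁ = cos 31.2° / √9.7 = 0.8554/3.114 = 0.2746.
φ₁ = arccos(0.2746) ≈ 74.1°.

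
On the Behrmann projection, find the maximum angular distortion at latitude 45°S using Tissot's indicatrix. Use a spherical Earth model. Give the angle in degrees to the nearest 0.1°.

23.1°

Behrmann is a cylindrical equal-area projection with standard parallels at ±30°. For cylindrical equal-area with standard parallel φ₀, h = cos φ / cos φ₀ and k = cos φ₀ / cos φ, so h·k = 1.
At 45°: h = 0.8165, k = 1.225; principal scales a = 1.225, b = 0.8165.
sin(ω/2) = (a − b)/(a + b) = 0.4082/2.041 = 0.2000, so ω = 2 arcsin(0.2000) ≈ 23.1°.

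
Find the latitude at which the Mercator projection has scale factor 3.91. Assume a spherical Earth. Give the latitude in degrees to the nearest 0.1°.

Mercator scale is k = sec φ = 1/cos φ.
1/cos φ = 3.91  ⇒  cos φ = 0.2558  ⇒  φ = arccos(0.2558) ≈ 75.2°.

75.2°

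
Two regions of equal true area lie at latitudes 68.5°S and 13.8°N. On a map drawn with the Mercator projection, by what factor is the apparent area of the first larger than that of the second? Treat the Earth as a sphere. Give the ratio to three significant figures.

Mercator is conformal with k = sec φ, so areal scale = k² = sec²φ.
At 68.5°: sec²(68.5°) = 1/0.3665² = 7.445.
At 13.8°: sec²(13.8°) = 1/0.9711² = 1.060.
Ratio = 7.445/1.060 = cos²(13.8°)/cos²(68.5°) ≈ 7.02.

7.02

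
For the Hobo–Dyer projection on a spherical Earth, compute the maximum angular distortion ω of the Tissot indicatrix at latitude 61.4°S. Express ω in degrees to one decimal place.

The Hobo–Dyer projection is cylindrical equal-area with φ₀ = 37.5°. Cylindrical equal-area (φ₀ = 37.5°): h = cos φ / cos 37.5° along meridians, k = cos 37.5° / cos φ along parallels; h·k = 1.
At 61.4°: h = 0.6034, k = 1.657; principal scales a = 1.657, b = 0.6034.
sin(ω/2) = (a − b)/(a + b) = 1.054/2.261 = 0.4662, so ω = 2 arcsin(0.4662) ≈ 55.6°.

55.6°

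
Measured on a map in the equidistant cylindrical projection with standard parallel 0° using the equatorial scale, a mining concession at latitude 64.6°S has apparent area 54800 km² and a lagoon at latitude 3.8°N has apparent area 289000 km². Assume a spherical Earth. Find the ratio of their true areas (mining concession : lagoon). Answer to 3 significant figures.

0.0815

On the plate carrée, areal scale = h·k = 1 × sec φ, so true area = apparent × cos φ.
True area of mining concession: 54800 × cos(64.6°) = 54800 × 0.4289 = 23510 km².
True area of lagoon: 289000 × cos(3.8°) = 289000 × 0.9978 = 288400 km².
Ratio = 23510 / 288400 ≈ 0.0815.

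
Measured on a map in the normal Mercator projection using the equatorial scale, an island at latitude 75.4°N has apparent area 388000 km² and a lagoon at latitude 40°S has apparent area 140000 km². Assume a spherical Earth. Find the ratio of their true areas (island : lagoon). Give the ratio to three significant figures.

Since Mercator area scale is 1/cos²φ, the true area equals the apparent area multiplied by cos²φ.
True area of island: 388000 × cos²(75.4°) = 388000 × 0.06354 = 24650 km².
True area of lagoon: 140000 × cos²(40°) = 140000 × 0.5868 = 82160 km².
Ratio = 24650 / 82160 ≈ 0.300.

0.300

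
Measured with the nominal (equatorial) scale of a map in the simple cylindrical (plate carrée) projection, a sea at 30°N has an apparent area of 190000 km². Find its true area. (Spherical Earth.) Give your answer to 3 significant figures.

Plate carrée maps x = Rλ, y = Rφ. The meridian scale is h = 1 and the parallel scale is k = 1/cos φ = sec φ.
Areal scale = h·k = 1 × sec φ; at 30°, h = 1.000, k = 1.155, so h·k = 1.155.
True area = apparent / (areal scale) = 190000 / 1.155 ≈ 165000 km².

165000 km²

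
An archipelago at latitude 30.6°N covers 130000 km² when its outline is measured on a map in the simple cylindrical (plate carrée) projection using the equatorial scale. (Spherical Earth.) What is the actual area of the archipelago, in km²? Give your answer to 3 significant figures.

For the equirectangular projection with φ₀ = 0 (plate carrée), h = 1 along meridians and k = sec φ along parallels.
Areal scale = h·k = 1 × sec φ; at 30.6°, h = 1.000, k = 1.162, so h·k = 1.162.
True area = apparent / (areal scale) = 130000 / 1.162 ≈ 112000 km².

112000 km²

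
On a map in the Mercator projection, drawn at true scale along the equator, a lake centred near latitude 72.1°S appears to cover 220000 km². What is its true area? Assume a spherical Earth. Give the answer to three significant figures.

The Mercator projection is conformal; its linear scale factor is the same in every direction and equals sec φ = 1/cos φ.
Areal scale = k² = sec²φ = 1/cos²(72.1°) = 1/0.3074² = 10.59.
True area = apparent / (areal scale) = 220000 / 10.59 ≈ 20800 km².

20800 km²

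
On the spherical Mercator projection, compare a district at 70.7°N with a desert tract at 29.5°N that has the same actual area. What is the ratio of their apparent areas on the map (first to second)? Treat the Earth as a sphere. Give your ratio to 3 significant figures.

Mercator is conformal with k = sec φ, so areal scale = k² = sec²φ.
At 70.7°: sec²(70.7°) = 1/0.3305² = 9.154.
At 29.5°: sec²(29.5°) = 1/0.8704² = 1.320.
Ratio = 9.154/1.320 = cos²(29.5°)/cos²(70.7°) ≈ 6.93.

6.93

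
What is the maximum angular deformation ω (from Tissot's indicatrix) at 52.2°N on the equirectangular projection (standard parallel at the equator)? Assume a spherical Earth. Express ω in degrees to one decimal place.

27.8°

In the plate carrée (x = Rλ, y = Rφ), meridians are true-scale (h = 1) and parallels are stretched by k = sec φ.
At 52.2°: h = 1.000, k = 1.632; principal scales a = 1.632, b = 1.000.
sin(ω/2) = (a − b)/(a + b) = 0.6316/2.632 = 0.2400, so ω = 2 arcsin(0.2400) ≈ 27.8°.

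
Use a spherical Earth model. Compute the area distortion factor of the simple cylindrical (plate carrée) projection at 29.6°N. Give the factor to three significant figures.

1.15

For the equirectangular projection with φ₀ = 0 (plate carrée), h = 1 along meridians and k = sec φ along parallels.
Areal scale = h·k = 1 × sec φ; at 29.6°, h = 1.000, k = 1.150, so h·k = 1.150.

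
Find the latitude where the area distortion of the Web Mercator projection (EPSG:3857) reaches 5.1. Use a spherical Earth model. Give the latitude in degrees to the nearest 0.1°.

63.7°

Mercator areal scale is sec²φ.
sec²φ = 5.1  ⇒  cos²φ = 0.1961  ⇒  cos φ = 0.4428.
φ = arccos(0.4428) ≈ 63.7°.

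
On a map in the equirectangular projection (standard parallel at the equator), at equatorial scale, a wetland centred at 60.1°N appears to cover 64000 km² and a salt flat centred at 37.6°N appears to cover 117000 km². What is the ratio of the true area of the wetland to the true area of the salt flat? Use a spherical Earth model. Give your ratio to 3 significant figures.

0.344

On the plate carrée, areal scale = h·k = 1 × sec φ, so true area = apparent × cos φ.
True area of wetland: 64000 × cos(60.1°) = 64000 × 0.4985 = 31900 km².
True area of salt flat: 117000 × cos(37.6°) = 117000 × 0.7923 = 92700 km².
Ratio = 31900 / 92700 ≈ 0.344.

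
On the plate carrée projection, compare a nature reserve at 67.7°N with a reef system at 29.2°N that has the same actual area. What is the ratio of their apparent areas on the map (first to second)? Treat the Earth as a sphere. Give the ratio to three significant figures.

In the plate carrée (x = Rλ, y = Rφ), meridians are true-scale (h = 1) and parallels are stretched by k = sec φ.
Areal scale at 67.7°: h·k = 1.000 × 2.635 = 2.635.
Areal scale at 29.2°: h·k = 1.000 × 1.146 = 1.146.
Ratio = 2.635/1.146 ≈ 2.30.

2.30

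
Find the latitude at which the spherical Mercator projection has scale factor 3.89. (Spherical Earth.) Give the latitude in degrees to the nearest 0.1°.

Mercator scale is k = sec φ = 1/cos φ.
1/cos φ = 3.89  ⇒  cos φ = 0.2571  ⇒  φ = arccos(0.2571) ≈ 75.1°.

75.1°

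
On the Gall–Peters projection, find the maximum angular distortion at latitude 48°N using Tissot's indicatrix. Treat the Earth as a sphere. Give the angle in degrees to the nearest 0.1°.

Gall–Peters is a cylindrical equal-area projection with standard parallels at ±45°. For cylindrical equal-area with standard parallel φ₀, h = cos φ / cos φ₀ and k = cos φ₀ / cos φ, so h·k = 1.
At 48°: h = 0.9463, k = 1.057; principal scales a = 1.057, b = 0.9463.
sin(ω/2) = (a − b)/(a + b) = 0.1105/2.003 = 0.05515, so ω = 2 arcsin(0.05515) ≈ 6.3°.

6.3°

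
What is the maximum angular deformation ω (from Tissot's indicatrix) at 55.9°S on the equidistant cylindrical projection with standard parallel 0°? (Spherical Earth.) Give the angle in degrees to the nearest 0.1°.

32.7°

In the plate carrée (x = Rλ, y = Rφ), meridians are true-scale (h = 1) and parallels are stretched by k = sec φ.
At 55.9°: h = 1.000, k = 1.784; principal scales a = 1.784, b = 1.000.
sin(ω/2) = (a − b)/(a + b) = 0.7837/2.784 = 0.2815, so ω = 2 arcsin(0.2815) ≈ 32.7°.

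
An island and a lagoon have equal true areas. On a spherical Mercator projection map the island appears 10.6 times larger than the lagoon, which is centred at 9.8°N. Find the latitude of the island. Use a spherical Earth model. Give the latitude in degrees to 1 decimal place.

For equal true areas on Mercator, apparent areas scale as sec²φ, so the ratio is cos²φ₂ / cos²φ₁.
cos²φ₂ / cos²φ₁ = 10.6  ⇒  cos φ₁ = cos 9.8° / √10.6 = 0.9854/3.256 = 0.3027.
φ₁ = arccos(0.3027) ≈ 72.4°.

72.4°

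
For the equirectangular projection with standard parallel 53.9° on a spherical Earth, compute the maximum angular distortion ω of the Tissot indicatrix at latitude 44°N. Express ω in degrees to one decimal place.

11.4°

The equidistant cylindrical projection with φ₀ = 53.9° has h = 1 (meridians true) and k = cos φ₀ / cos φ along parallels.
At 44°: h = 1.000, k = 0.8191; principal scales a = 1.000, b = 0.8191.
sin(ω/2) = (a − b)/(a + b) = 0.1809/1.819 = 0.09946, so ω = 2 arcsin(0.09946) ≈ 11.4°.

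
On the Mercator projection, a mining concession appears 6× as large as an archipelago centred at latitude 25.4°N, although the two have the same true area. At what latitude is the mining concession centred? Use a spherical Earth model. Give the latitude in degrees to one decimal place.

Mercator areal scale is sec²φ, so apparent-area ratio = sec²φ₁ / sec²φ₂ = cos²φ₂ / cos²φ₁.
cos²φ₂ / cos²φ₁ = 6  ⇒  cos φ₁ = cos 25.4° / √6 = 0.9033/2.449 = 0.3688.
φ₁ = arccos(0.3688) ≈ 68.4°.

68.4°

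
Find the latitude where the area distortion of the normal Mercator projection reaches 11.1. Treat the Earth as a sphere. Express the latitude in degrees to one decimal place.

Mercator areal scale is sec²φ.
sec²φ = 11.1  ⇒  cos²φ = 0.09009  ⇒  cos φ = 0.3002.
φ = arccos(0.3002) ≈ 72.5°.

72.5°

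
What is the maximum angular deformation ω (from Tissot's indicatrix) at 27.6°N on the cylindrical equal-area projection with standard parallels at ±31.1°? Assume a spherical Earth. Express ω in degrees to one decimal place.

A cylindrical equal-area projection with standard parallel φ₀ has meridian scale h = cos φ / cos φ₀ and parallel scale k = cos φ₀ / cos φ (so areas are preserved, h·k = 1).
At 27.6°: h = 1.035, k = 0.9662; principal scales a = 1.035, b = 0.9662.
sin(ω/2) = (a − b)/(a + b) = 0.06874/2.001 = 0.03435, so ω = 2 arcsin(0.03435) ≈ 3.9°.

3.9°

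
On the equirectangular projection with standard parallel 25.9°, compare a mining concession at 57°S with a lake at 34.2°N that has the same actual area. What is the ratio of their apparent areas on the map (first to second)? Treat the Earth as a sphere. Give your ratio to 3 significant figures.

1.52

With standard parallel φ₀ = 25.9°, the equirectangular projection gives x = Rλ cos φ₀, y = Rφ, so h = 1 and k = cos 25.9° / cos φ.
Areal scale at 57°: h·k = 1.000 × 1.652 = 1.652.
Areal scale at 34.2°: h·k = 1.000 × 1.088 = 1.088.
Ratio = 1.652/1.088 ≈ 1.52.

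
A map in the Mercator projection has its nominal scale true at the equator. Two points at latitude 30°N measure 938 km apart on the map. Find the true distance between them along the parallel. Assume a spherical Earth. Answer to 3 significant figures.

812 km

Mercator is conformal, so the point scale is isotropic: h = k = sec φ = 1/cos φ.
Along the parallel at 30°, map distances are exaggerated by k = sec 30° = 1.155.
True distance = 938 / 1.155 = 938 × cos 30° ≈ 812 km.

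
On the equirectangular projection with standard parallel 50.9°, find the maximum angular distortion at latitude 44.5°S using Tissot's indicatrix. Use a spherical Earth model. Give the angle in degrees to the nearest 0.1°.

In the equirectangular projection with standard parallel φ₀ = 50.9° (x = Rλ cos φ₀, y = Rφ), meridians are true-scale (h = 1) and the parallel scale is k = cos φ₀ / cos φ.
At 44.5°: h = 1.000, k = 0.8842; principal scales a = 1.000, b = 0.8842.
sin(ω/2) = (a − b)/(a + b) = 0.1158/1.884 = 0.06144, so ω = 2 arcsin(0.06144) ≈ 7.0°.

7.0°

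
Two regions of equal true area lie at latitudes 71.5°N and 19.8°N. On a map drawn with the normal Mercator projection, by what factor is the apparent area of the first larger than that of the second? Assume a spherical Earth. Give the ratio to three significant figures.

8.79

On Mercator, area is exaggerated by sec²φ = 1/cos²φ.
At 71.5°: sec²(71.5°) = 1/0.3173² = 9.932.
At 19.8°: sec²(19.8°) = 1/0.9409² = 1.130.
Ratio = 9.932/1.130 = cos²(19.8°)/cos²(71.5°) ≈ 8.79.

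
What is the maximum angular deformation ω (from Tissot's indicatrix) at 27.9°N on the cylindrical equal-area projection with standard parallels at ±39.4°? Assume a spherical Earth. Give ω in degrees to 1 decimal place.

A cylindrical equal-area projection with standard parallel φ₀ has meridian scale h = cos φ / cos φ₀ and parallel scale k = cos φ₀ / cos φ (so areas are preserved, h·k = 1).
At 27.9°: h = 1.144, k = 0.8744; principal scales a = 1.144, b = 0.8744.
sin(ω/2) = (a − b)/(a + b) = 0.2693/2.018 = 0.1335, so ω = 2 arcsin(0.1335) ≈ 15.3°.

15.3°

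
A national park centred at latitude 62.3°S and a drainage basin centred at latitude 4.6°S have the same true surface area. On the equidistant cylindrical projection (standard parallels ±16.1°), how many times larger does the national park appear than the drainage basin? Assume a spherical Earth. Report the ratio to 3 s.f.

In the equirectangular projection with standard parallel φ₀ = 16.1° (x = Rλ cos φ₀, y = Rφ), meridians are true-scale (h = 1) and the parallel scale is k = cos φ₀ / cos φ.
Areal scale at 62.3°: h·k = 1.000 × 2.067 = 2.067.
Areal scale at 4.6°: h·k = 1.000 × 0.9639 = 0.9639.
Ratio = 2.067/0.9639 ≈ 2.14.

2.14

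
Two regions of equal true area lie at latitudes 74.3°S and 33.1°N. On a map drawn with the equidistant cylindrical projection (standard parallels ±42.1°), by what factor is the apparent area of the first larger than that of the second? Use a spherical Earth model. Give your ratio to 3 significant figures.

3.10

With standard parallel φ₀ = 42.1°, the equirectangular projection gives x = Rλ cos φ₀, y = Rφ, so h = 1 and k = cos 42.1° / cos φ.
Areal scale at 74.3°: h·k = 1.000 × 2.742 = 2.742.
Areal scale at 33.1°: h·k = 1.000 × 0.8857 = 0.8857.
Ratio = 2.742/0.8857 ≈ 3.10.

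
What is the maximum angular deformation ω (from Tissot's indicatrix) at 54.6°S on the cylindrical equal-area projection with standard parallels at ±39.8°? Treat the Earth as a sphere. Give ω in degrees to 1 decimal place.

31.9°

A cylindrical equal-area projection with standard parallel φ₀ has meridian scale h = cos φ / cos φ₀ and parallel scale k = cos φ₀ / cos φ (so areas are preserved, h·k = 1).
At 54.6°: h = 0.7540, k = 1.326; principal scales a = 1.326, b = 0.7540.
sin(ω/2) = (a − b)/(a + b) = 0.5723/2.080 = 0.2751, so ω = 2 arcsin(0.2751) ≈ 31.9°.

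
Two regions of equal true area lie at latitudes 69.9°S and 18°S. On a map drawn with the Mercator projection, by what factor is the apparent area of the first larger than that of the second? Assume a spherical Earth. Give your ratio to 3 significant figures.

7.66

On Mercator, area is exaggerated by sec²φ = 1/cos²φ.
At 69.9°: sec²(69.9°) = 1/0.3437² = 8.467.
At 18°: sec²(18°) = 1/0.9511² = 1.106.
Ratio = 8.467/1.106 = cos²(18°)/cos²(69.9°) ≈ 7.66.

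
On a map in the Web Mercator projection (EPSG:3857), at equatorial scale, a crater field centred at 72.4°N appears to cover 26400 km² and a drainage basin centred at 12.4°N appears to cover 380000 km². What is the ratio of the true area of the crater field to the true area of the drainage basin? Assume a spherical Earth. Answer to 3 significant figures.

On Mercator the areal scale is sec²φ, so true area = apparent × cos²φ.
True area of crater field: 26400 × cos²(72.4°) = 26400 × 0.09143 = 2414 km².
True area of drainage basin: 380000 × cos²(12.4°) = 380000 × 0.9539 = 362500 km².
Ratio = 2414 / 362500 ≈ 0.00666.

0.00666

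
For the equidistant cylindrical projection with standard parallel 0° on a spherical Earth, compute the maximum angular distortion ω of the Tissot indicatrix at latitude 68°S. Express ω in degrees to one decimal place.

For the equirectangular projection with φ₀ = 0 (plate carrée), h = 1 along meridians and k = sec φ along parallels.
At 68°: h = 1.000, k = 2.669; principal scales a = 2.669, b = 1.000.
sin(ω/2) = (a − b)/(a + b) = 1.669/3.669 = 0.4550, so ω = 2 arcsin(0.4550) ≈ 54.1°.

54.1°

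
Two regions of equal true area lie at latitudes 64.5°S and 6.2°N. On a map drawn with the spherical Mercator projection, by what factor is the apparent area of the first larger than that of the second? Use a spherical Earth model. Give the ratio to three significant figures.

Mercator is conformal with k = sec φ, so areal scale = k² = sec²φ.
At 64.5°: sec²(64.5°) = 1/0.4305² = 5.395.
At 6.2°: sec²(6.2°) = 1/0.9942² = 1.012.
Ratio = 5.395/1.012 = cos²(6.2°)/cos²(64.5°) ≈ 5.33.

5.33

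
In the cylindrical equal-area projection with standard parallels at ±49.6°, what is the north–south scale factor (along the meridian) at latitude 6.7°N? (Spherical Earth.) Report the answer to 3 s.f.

1.53

A cylindrical equal-area projection with standard parallel φ₀ has meridian scale h = cos φ / cos φ₀ and parallel scale k = cos φ₀ / cos φ (so areas are preserved, h·k = 1).
h = cos 6.7° / cos 49.6° = 0.9932/0.6481 = 1.532.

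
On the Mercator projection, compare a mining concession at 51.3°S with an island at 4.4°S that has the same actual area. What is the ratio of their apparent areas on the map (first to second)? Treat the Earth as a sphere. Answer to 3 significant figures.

Mercator is conformal with k = sec φ, so areal scale = k² = sec²φ.
At 51.3°: sec²(51.3°) = 1/0.6252² = 2.558.
At 4.4°: sec²(4.4°) = 1/0.9971² = 1.006.
Ratio = 2.558/1.006 = cos²(4.4°)/cos²(51.3°) ≈ 2.54.

2.54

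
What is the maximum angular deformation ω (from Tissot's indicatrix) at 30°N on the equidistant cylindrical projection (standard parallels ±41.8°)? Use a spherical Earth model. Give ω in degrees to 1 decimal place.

8.6°

With standard parallel φ₀ = 41.8°, the equirectangular projection gives x = Rλ cos φ₀, y = Rφ, so h = 1 and k = cos 41.8° / cos φ.
At 30°: h = 1.000, k = 0.8608; principal scales a = 1.000, b = 0.8608.
sin(ω/2) = (a − b)/(a + b) = 0.1392/1.861 = 0.07481, so ω = 2 arcsin(0.07481) ≈ 8.6°.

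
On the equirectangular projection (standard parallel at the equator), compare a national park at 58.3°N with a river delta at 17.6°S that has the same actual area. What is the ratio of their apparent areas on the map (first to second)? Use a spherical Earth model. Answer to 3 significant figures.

1.81

Plate carrée maps x = Rλ, y = Rφ. The meridian scale is h = 1 and the parallel scale is k = 1/cos φ = sec φ.
Areal scale at 58.3°: h·k = 1.000 × 1.903 = 1.903.
Areal scale at 17.6°: h·k = 1.000 × 1.049 = 1.049.
Ratio = 1.903/1.049 ≈ 1.81.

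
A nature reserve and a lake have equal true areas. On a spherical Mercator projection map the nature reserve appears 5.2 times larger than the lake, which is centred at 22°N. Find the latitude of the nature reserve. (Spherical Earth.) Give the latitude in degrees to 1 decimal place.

For equal true areas on Mercator, apparent areas scale as sec²φ, so the ratio is cos²φ₂ / cos²φ₁.
cos²φ₂ / cos²φ₁ = 5.2  ⇒  cos φ₁ = cos 22° / √5.2 = 0.9272/2.280 = 0.4066.
φ₁ = arccos(0.4066) ≈ 66.0°.

66.0°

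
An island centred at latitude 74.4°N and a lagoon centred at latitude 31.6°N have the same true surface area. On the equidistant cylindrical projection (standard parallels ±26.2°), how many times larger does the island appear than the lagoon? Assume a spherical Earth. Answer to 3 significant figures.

With standard parallel φ₀ = 26.2°, the equirectangular projection gives x = Rλ cos φ₀, y = Rφ, so h = 1 and k = cos 26.2° / cos φ.
Areal scale at 74.4°: h·k = 1.000 × 3.337 = 3.337.
Areal scale at 31.6°: h·k = 1.000 × 1.053 = 1.053.
Ratio = 3.337/1.053 ≈ 3.17.

3.17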